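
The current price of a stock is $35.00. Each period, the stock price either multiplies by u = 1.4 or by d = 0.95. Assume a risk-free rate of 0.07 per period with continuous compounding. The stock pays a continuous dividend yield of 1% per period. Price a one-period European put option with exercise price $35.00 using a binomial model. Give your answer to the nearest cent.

Per-period risk-free factor R = e^0.07 = 1.0725; dividend-adjusted growth = e^(0.07−0.01) = 1.0618.
Risk-neutral probability p = (1.0618 − 0.95)/(1.4 − 0.95) = 0.1118/0.4500 = 0.2485
Terminal stock prices: S_u = 49, S_d = 33.25
Terminal payoffs (K − S): max(-14, 0) = 0, max(1.75, 0) = 1.75
Node 0 (S = 35): V_0 = e^(−0.07)·[0.2485·0.0000 + 0.7515·1.7500] = 1.2262

$1.23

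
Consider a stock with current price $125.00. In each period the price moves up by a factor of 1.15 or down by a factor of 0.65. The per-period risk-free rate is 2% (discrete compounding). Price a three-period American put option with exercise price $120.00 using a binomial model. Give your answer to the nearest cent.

Risk-neutral probability p = (1 + 0.02 − 0.65)/(1.15 − 0.65) = 0.3700/0.5000 = 0.7400
Terminal stock prices: S_uuu = 190.1, S_uud = 107.5, S_udd = 60.73, S_ddd = 34.33
Terminal payoffs (K − S): max(-70.11, 0) = 0, max(12.55, 0) = 12.55, max(59.27, 0) = 59.27, max(85.67, 0) = 85.67
Node uu (S = 165.3): continuation = 1/1.02·[0.7400·0.0000 + 0.2600·12.5469] = 3.1982; exercise value = 0.0000 ≤ continuation, so V_uu = 3.1982
Node ud (S = 93.44): continuation = 1/1.02·[0.7400·12.5469 + 0.2600·59.2656] = 24.2096; exercise value = 26.5625 > continuation, so V_ud = 26.5625 (exercise)
Node dd (S = 52.81): continuation = 1/1.02·[0.7400·59.2656 + 0.2600·85.6719] = 64.8346; exercise value = 67.1875 > continuation, so V_dd = 67.1875 (exercise)
Node u (S = 143.8): continuation = 1/1.02·[0.7400·3.1982 + 0.2600·26.5625] = 9.0911; exercise value = 0.0000 ≤ continuation, so V_u = 9.0911
Node d (S = 81.25): continuation = 1/1.02·[0.7400·26.5625 + 0.2600·67.1875] = 36.3971; exercise value = 38.7500 > continuation, so V_d = 38.7500 (exercise)
Node 0 (S = 125): continuation = 1/1.02·[0.7400·9.0911 + 0.2600·38.7500] = 16.4730; exercise value = 0.0000 ≤ continuation, so V_0 = 16.4730

$16.47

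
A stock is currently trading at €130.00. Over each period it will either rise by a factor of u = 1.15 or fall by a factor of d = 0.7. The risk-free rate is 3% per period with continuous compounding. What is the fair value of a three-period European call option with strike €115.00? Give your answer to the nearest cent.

€32.04

Risk-neutral probability p = (e^0.03 − 0.7)/(1.15 − 0.7) = 0.3305/0.4500 = 0.7343
Terminal stock prices: S_uuu = 197.7, S_uud = 120.3, S_udd = 73.25, S_ddd = 44.59
Terminal payoffs (S − K): max(82.71, 0) = 82.71, max(5.347, 0) = 5.347, max(-41.75, 0) = 0, max(-70.41, 0) = 0
Node uu (S = 171.9): V_uu = e^(−0.03)·[0.7343·82.7137 + 0.2657·5.3475] = 60.3238
Node ud (S = 104.6): V_ud = e^(−0.03)·[0.7343·5.3475 + 0.2657·0.0000] = 3.8108
Node dd (S = 63.7): V_dd = e^(−0.03)·[0.7343·0.0000 + 0.2657·0.0000] = 0.0000
Node u (S = 149.5): V_u = e^(−0.03)·[0.7343·60.3238 + 0.2657·3.8108] = 43.9716
Node d (S = 91): V_d = e^(−0.03)·[0.7343·3.8108 + 0.2657·0.0000] = 2.7158
Node 0 (S = 130): V_0 = e^(−0.03)·[0.7343·43.9716 + 0.2657·2.7158] = 32.0361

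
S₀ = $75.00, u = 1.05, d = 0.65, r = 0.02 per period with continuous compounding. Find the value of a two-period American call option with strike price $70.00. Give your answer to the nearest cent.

$10.44

Risk-neutral probability p = (e^0.02 − 0.65)/(1.05 − 0.65) = 0.3702/0.4000 = 0.9255
Terminal stock prices: S_uu = 82.69, S_ud = 51.19, S_dd = 31.69
Terminal payoffs (S − K): max(12.69, 0) = 12.69, max(-18.81, 0) = 0, max(-38.31, 0) = 0
Node u (S = 78.75): continuation = e^(−0.02)·[0.9255·12.6875 + 0.0745·0.0000] = 11.5098; exercise value = 8.7500 ≤ continuation, so V_u = 11.5098
Node d (S = 48.75): continuation = e^(−0.02)·[0.9255·0.0000 + 0.0745·0.0000] = 0.0000; exercise value = 0.0000 ≤ continuation, so V_d = 0.0000
Node 0 (S = 75): continuation = e^(−0.02)·[0.9255·11.5098 + 0.0745·0.0000] = 10.4414; exercise value = 5.0000 ≤ continuation, so V_0 = 10.4414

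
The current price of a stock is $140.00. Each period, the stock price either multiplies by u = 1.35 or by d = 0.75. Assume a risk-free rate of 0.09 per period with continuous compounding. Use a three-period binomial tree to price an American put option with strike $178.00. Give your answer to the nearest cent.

$38.00

Risk-neutral probability p = (e^0.09 − 0.75)/(1.35 − 0.75) = 0.3442/0.6000 = 0.5736
Terminal stock prices: S_uuu = 344.5, S_uud = 191.4, S_udd = 106.3, S_ddd = 59.06
Terminal payoffs (K − S): max(-166.5, 0) = 0, max(-13.36, 0) = 0, max(71.69, 0) = 71.69, max(118.9, 0) = 118.9
Node uu (S = 255.2): continuation = e^(−0.09)·[0.5736·0.0000 + 0.4264·0.0000] = 0.0000; exercise value = 0.0000 ≤ continuation, so V_uu = 0.0000
Node ud (S = 141.8): continuation = e^(−0.09)·[0.5736·0.0000 + 0.4264·71.6875] = 27.9351; exercise value = 36.2500 > continuation, so V_ud = 36.2500 (exercise)
Node dd (S = 78.75): continuation = e^(−0.09)·[0.5736·71.6875 + 0.4264·118.9375] = 83.9298; exercise value = 99.2500 > continuation, so V_dd = 99.2500 (exercise)
Node u (S = 189): continuation = e^(−0.09)·[0.5736·0.0000 + 0.4264·36.2500] = 14.1258; exercise value = 0.0000 ≤ continuation, so V_u = 14.1258
Node d (S = 105): continuation = e^(−0.09)·[0.5736·36.2500 + 0.4264·99.2500] = 57.6798; exercise value = 73.0000 > continuation, so V_d = 73.0000 (exercise)
Node 0 (S = 140): continuation = e^(−0.09)·[0.5736·14.1258 + 0.4264·73.0000] = 35.8520; exercise value = 38.0000 > continuation, so V_0 = 38.0000 (exercise)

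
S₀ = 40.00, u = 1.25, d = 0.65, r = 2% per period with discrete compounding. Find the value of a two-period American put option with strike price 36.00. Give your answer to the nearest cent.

4.55

Risk-neutral probability p = (1 + 0.02 − 0.65)/(1.25 − 0.65) = 0.3700/0.6000 = 0.6167
Terminal stock prices: S_uu = 62.5, S_ud = 32.5, S_dd = 16.9
Terminal payoffs (K − S): max(-26.5, 0) = 0, max(3.5, 0) = 3.5, max(19.1, 0) = 19.1
Node u (S = 50): continuation = 1/1.02·[0.6167·0.0000 + 0.3833·3.5000] = 1.3154; exercise value = 0.0000 ≤ continuation, so V_u = 1.3154
Node d (S = 26): continuation = 1/1.02·[0.6167·3.5000 + 0.3833·19.1000] = 9.2941; exercise value = 10.0000 > continuation, so V_d = 10.0000 (exercise)
Node 0 (S = 40): continuation = 1/1.02·[0.6167·1.3154 + 0.3833·10.0000] = 4.5534; exercise value = 0.0000 ≤ continuation, so V_0 = 4.5534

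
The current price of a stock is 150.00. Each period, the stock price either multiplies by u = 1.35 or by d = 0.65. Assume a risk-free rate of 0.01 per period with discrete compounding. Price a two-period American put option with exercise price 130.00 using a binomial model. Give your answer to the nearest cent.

15.63

Risk-neutral probability p = (1 + 0.01 − 0.65)/(1.35 − 0.65) = 0.3600/0.7000 = 0.5143
Terminal stock prices: S_uu = 273.4, S_ud = 131.6, S_dd = 63.38
Terminal payoffs (K − S): max(-143.4, 0) = 0, max(-1.625, 0) = 0, max(66.62, 0) = 66.62
Node u (S = 202.5): continuation = 1/1.01·[0.5143·0.0000 + 0.4857·0.0000] = 0.0000; exercise value = 0.0000 ≤ continuation, so V_u = 0.0000
Node d (S = 97.5): continuation = 1/1.01·[0.5143·0.0000 + 0.4857·66.6250] = 32.0403; exercise value = 32.5000 > continuation, so V_d = 32.5000 (exercise)
Node 0 (S = 150): continuation = 1/1.01·[0.5143·0.0000 + 0.4857·32.5000] = 15.6294; exercise value = 0.0000 ≤ continuation, so V_0 = 15.6294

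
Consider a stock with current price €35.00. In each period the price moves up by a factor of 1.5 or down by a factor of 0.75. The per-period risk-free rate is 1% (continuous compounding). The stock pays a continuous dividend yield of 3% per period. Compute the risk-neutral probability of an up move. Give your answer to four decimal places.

p = 0.3069

Per-period risk-free factor R = e^0.01 = 1.0101; dividend-adjusted growth = e^(0.01−0.03) = 0.9802.
Risk-neutral probability p = (0.9802 − 0.75)/(1.5 − 0.75) = 0.2302/0.7500 = 0.3069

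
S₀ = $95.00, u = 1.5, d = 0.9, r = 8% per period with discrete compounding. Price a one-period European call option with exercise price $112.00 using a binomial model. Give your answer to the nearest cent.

$8.47

Risk-neutral probability p = (1 + 0.08 − 0.9)/(1.5 − 0.9) = 0.1800/0.6000 = 0.3000
Terminal stock prices: S_u = 142.5, S_d = 85.5
Terminal payoffs (S − K): max(30.5, 0) = 30.5, max(-26.5, 0) = 0
Node 0 (S = 95): V_0 = 1/1.08·[0.3000·30.5000 + 0.7000·0.0000] = 8.4722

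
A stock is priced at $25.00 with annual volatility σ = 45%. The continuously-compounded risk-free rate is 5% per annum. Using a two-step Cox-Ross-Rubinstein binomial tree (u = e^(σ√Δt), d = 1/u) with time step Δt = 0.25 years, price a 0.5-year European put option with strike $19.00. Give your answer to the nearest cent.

CRR parameters: u = e^(σ√Δt) = e^(0.45·√0.25) = 1.2523, d = 1/u = 0.7985
Per-period rate: rΔt = 0.05·0.25 = 0.0125, so R = e^0.0125 = 1.0126
Risk-neutral probability p = (e^0.0125 − 0.7985)/(1.2523 − 0.7985) = 0.2141/0.4538 = 0.4717
Terminal stock prices: S_uu = 39.21, S_ud = 25, S_dd = 15.94
Terminal payoffs (K − S): max(-20.21, 0) = 0, max(-6, 0) = 0, max(3.059, 0) = 3.059
Node u (S = 31.31): V_u = e^(−0.0125)·[0.4717·0.0000 + 0.5283·0.0000] = 0.0000
Node d (S = 19.96): V_d = e^(−0.0125)·[0.4717·0.0000 + 0.5283·3.0593] = 1.5961
Node 0 (S = 25): V_0 = e^(−0.0125)·[0.4717·0.0000 + 0.5283·1.5961] = 0.8328

$0.83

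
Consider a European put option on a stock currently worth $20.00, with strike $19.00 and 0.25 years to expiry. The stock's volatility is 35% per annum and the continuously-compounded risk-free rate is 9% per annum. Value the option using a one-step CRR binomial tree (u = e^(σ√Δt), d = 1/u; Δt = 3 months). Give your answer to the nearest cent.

CRR parameters: u = e^(σ√Δt) = e^(0.35·√0.25) = 1.1912, d = 1/u = 0.8395
Per-period rate: rΔt = 0.09·0.25 = 0.0225, so R = e^0.0225 = 1.0228
Risk-neutral probability p = (e^0.0225 − 0.8395)/(1.1912 − 0.8395) = 0.1833/0.3518 = 0.5210
Terminal stock prices: S_u = 23.82, S_d = 16.79
Terminal payoffs (K − S): max(-4.825, 0) = 0, max(2.211, 0) = 2.211
Node 0 (S = 20): V_0 = e^(−0.0225)·[0.5210·0.0000 + 0.4790·2.2109] = 1.0353

$1.04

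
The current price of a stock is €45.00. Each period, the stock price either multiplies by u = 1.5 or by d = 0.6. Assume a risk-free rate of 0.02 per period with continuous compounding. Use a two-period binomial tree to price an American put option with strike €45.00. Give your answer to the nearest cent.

Risk-neutral probability p = (e^0.02 − 0.6)/(1.5 − 0.6) = 0.4202/0.9000 = 0.4669
Terminal stock prices: S_uu = 101.2, S_ud = 40.5, S_dd = 16.2
Terminal payoffs (K − S): max(-56.25, 0) = 0, max(4.5, 0) = 4.5, max(28.8, 0) = 28.8
Node u (S = 67.5): continuation = e^(−0.02)·[0.4669·0.0000 + 0.5331·4.5000] = 2.3515; exercise value = 0.0000 ≤ continuation, so V_u = 2.3515
Node d (S = 27): continuation = e^(−0.02)·[0.4669·4.5000 + 0.5331·28.8000] = 17.1089; exercise value = 18.0000 > continuation, so V_d = 18.0000 (exercise)
Node 0 (S = 45): continuation = e^(−0.02)·[0.4669·2.3515 + 0.5331·18.0000] = 10.4821; exercise value = 0.0000 ≤ continuation, so V_0 = 10.4821

€10.48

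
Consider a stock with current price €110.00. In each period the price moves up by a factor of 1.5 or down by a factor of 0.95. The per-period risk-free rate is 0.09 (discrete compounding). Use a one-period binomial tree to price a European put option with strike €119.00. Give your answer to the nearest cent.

Risk-neutral probability p = (1 + 0.09 − 0.95)/(1.5 − 0.95) = 0.1400/0.5500 = 0.2545
Terminal stock prices: S_u = 165, S_d = 104.5
Terminal payoffs (K − S): max(-46, 0) = 0, max(14.5, 0) = 14.5
Node 0 (S = 110): V_0 = 1/1.09·[0.2545·0.0000 + 0.7455·14.5000] = 9.9166

€9.92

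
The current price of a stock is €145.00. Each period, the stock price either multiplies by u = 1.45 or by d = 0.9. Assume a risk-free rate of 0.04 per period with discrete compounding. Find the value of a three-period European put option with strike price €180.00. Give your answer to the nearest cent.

€31.02

Risk-neutral probability p = (1 + 0.04 − 0.9)/(1.45 − 0.9) = 0.1400/0.5500 = 0.2545
Terminal stock prices: S_uuu = 442.1, S_uud = 274.4, S_udd = 170.3, S_ddd = 105.7
Terminal payoffs (K − S): max(-262.1, 0) = 0, max(-94.38, 0) = 0, max(9.697, 0) = 9.697, max(74.29, 0) = 74.29
Node uu (S = 304.9): V_uu = 1/1.04·[0.2545·0.0000 + 0.7455·0.0000] = 0.0000
Node ud (S = 189.2): V_ud = 1/1.04·[0.2545·0.0000 + 0.7455·9.6975] = 6.9510
Node dd (S = 117.5): V_dd = 1/1.04·[0.2545·9.6975 + 0.7455·74.2950] = 55.6269
Node u (S = 210.2): V_u = 1/1.04·[0.2545·0.0000 + 0.7455·6.9510] = 4.9824
Node d (S = 130.5): V_d = 1/1.04·[0.2545·6.9510 + 0.7455·55.6269] = 41.5737
Node 0 (S = 145): V_0 = 1/1.04·[0.2545·4.9824 + 0.7455·41.5737] = 31.0188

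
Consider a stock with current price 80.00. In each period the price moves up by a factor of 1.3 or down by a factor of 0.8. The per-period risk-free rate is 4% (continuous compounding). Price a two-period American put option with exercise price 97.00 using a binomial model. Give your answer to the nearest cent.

19.62

Risk-neutral probability p = (e^0.04 − 0.8)/(1.3 − 0.8) = 0.2408/0.5000 = 0.4816
Terminal stock prices: S_uu = 135.2, S_ud = 83.2, S_dd = 51.2
Terminal payoffs (K − S): max(-38.2, 0) = 0, max(13.8, 0) = 13.8, max(45.8, 0) = 45.8
Node u (S = 104): continuation = e^(−0.04)·[0.4816·0.0000 + 0.5184·13.8000] = 6.8731; exercise value = 0.0000 ≤ continuation, so V_u = 6.8731
Node d (S = 64): continuation = e^(−0.04)·[0.4816·13.8000 + 0.5184·45.8000] = 29.1966; exercise value = 33.0000 > continuation, so V_d = 33.0000 (exercise)
Node 0 (S = 80): continuation = e^(−0.04)·[0.4816·6.8731 + 0.5184·33.0000] = 19.6162; exercise value = 17.0000 ≤ continuation, so V_0 = 19.6162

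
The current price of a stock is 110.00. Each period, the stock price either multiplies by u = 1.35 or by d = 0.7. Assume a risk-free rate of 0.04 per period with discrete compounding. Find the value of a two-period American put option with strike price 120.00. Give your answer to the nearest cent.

23.42

Risk-neutral probability p = (1 + 0.04 − 0.7)/(1.35 − 0.7) = 0.3400/0.6500 = 0.5231
Terminal stock prices: S_uu = 200.5, S_ud = 103.9, S_dd = 53.9
Terminal payoffs (K − S): max(-80.48, 0) = 0, max(16.05, 0) = 16.05, max(66.1, 0) = 66.1
Node u (S = 148.5): continuation = 1/1.04·[0.5231·0.0000 + 0.4769·16.0500] = 7.3602; exercise value = 0.0000 ≤ continuation, so V_u = 7.3602
Node d (S = 77): continuation = 1/1.04·[0.5231·16.0500 + 0.4769·66.1000] = 38.3846; exercise value = 43.0000 > continuation, so V_d = 43.0000 (exercise)
Node 0 (S = 110): continuation = 1/1.04·[0.5231·7.3602 + 0.4769·43.0000] = 23.4208; exercise value = 10.0000 ≤ continuation, so V_0 = 23.4208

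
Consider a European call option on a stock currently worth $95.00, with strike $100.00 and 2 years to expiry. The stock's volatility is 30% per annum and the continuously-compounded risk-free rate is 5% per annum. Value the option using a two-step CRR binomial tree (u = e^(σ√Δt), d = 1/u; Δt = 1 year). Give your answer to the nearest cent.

$17.19

CRR parameters: u = e^(σ√Δt) = e^(0.3·√1) = 1.3499, d = 1/u = 0.7408
Per-period rate: rΔt = 0.05·1 = 0.05, so R = e^0.05 = 1.0513
Risk-neutral probability p = (e^0.05 − 0.7408)/(1.3499 − 0.7408) = 0.3105/0.6090 = 0.5097
Terminal stock prices: S_uu = 173.1, S_ud = 95, S_dd = 52.14
Terminal payoffs (S − K): max(73.1, 0) = 73.1, max(-5, 0) = 0, max(-47.86, 0) = 0
Node u (S = 128.2): V_u = e^(−0.05)·[0.5097·73.1013 + 0.4903·0.0000] = 35.4454
Node d (S = 70.38): V_d = e^(−0.05)·[0.5097·0.0000 + 0.4903·0.0000] = 0.0000
Node 0 (S = 95): V_0 = e^(−0.05)·[0.5097·35.4454 + 0.4903·0.0000] = 17.1868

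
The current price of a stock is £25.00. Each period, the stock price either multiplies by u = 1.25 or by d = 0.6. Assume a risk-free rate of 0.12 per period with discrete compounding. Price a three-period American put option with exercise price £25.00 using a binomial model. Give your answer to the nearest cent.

£2.73

Risk-neutral probability p = (1 + 0.12 − 0.6)/(1.25 − 0.6) = 0.5200/0.6500 = 0.8000
Terminal stock prices: S_uuu = 48.83, S_uud = 23.44, S_udd = 11.25, S_ddd = 5.4
Terminal payoffs (K − S): max(-23.83, 0) = 0, max(1.562, 0) = 1.562, max(13.75, 0) = 13.75, max(19.6, 0) = 19.6
Node uu (S = 39.06): continuation = 1/1.12·[0.8000·0.0000 + 0.2000·1.5625] = 0.2790; exercise value = 0.0000 ≤ continuation, so V_uu = 0.2790
Node ud (S = 18.75): continuation = 1/1.12·[0.8000·1.5625 + 0.2000·13.7500] = 3.5714; exercise value = 6.2500 > continuation, so V_ud = 6.2500 (exercise)
Node dd (S = 9): continuation = 1/1.12·[0.8000·13.7500 + 0.2000·19.6000] = 13.3214; exercise value = 16.0000 > continuation, so V_dd = 16.0000 (exercise)
Node u (S = 31.25): continuation = 1/1.12·[0.8000·0.2790 + 0.2000·6.2500] = 1.3154; exercise value = 0.0000 ≤ continuation, so V_u = 1.3154
Node d (S = 15): continuation = 1/1.12·[0.8000·6.2500 + 0.2000·16.0000] = 7.3214; exercise value = 10.0000 > continuation, so V_d = 10.0000 (exercise)
Node 0 (S = 25): continuation = 1/1.12·[0.8000·1.3154 + 0.2000·10.0000] = 2.7253; exercise value = 0.0000 ≤ continuation, so V_0 = 2.7253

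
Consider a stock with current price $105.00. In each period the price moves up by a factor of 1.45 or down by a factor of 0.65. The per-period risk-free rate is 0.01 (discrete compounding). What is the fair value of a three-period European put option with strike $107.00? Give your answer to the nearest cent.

Risk-neutral probability p = (1 + 0.01 − 0.65)/(1.45 − 0.65) = 0.3600/0.8000 = 0.4500
Terminal stock prices: S_uuu = 320.1, S_uud = 143.5, S_udd = 64.33, S_ddd = 28.84
Terminal payoffs (K − S): max(-213.1, 0) = 0, max(-36.5, 0) = 0, max(42.67, 0) = 42.67, max(78.16, 0) = 78.16
Node uu (S = 220.8): V_uu = 1/1.01·[0.4500·0.0000 + 0.5500·0.0000] = 0.0000
Node ud (S = 98.96): V_ud = 1/1.01·[0.4500·0.0000 + 0.5500·42.6744] = 23.2385
Node dd (S = 44.36): V_dd = 1/1.01·[0.4500·42.6744 + 0.5500·78.1644] = 61.5781
Node u (S = 152.2): V_u = 1/1.01·[0.4500·0.0000 + 0.5500·23.2385] = 12.6546
Node d (S = 68.25): V_d = 1/1.01·[0.4500·23.2385 + 0.5500·61.5781] = 43.8864
Node 0 (S = 105): V_0 = 1/1.01·[0.4500·12.6546 + 0.5500·43.8864] = 29.5368

$29.54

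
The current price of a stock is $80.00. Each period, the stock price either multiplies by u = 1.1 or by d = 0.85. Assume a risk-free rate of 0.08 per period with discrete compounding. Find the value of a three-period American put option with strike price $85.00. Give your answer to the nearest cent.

Risk-neutral probability p = (1 + 0.08 − 0.85)/(1.1 − 0.85) = 0.2300/0.2500 = 0.9200
Terminal stock prices: S_uuu = 106.5, S_uud = 82.28, S_udd = 63.58, S_ddd = 49.13
Terminal payoffs (K − S): max(-21.48, 0) = 0, max(2.72, 0) = 2.72, max(21.42, 0) = 21.42, max(35.87, 0) = 35.87
Node uu (S = 96.8): continuation = 1/1.08·[0.9200·0.0000 + 0.0800·2.7200] = 0.2015; exercise value = 0.0000 ≤ continuation, so V_uu = 0.2015
Node ud (S = 74.8): continuation = 1/1.08·[0.9200·2.7200 + 0.0800·21.4200] = 3.9037; exercise value = 10.2000 > continuation, so V_ud = 10.2000 (exercise)
Node dd (S = 57.8): continuation = 1/1.08·[0.9200·21.4200 + 0.0800·35.8700] = 20.9037; exercise value = 27.2000 > continuation, so V_dd = 27.2000 (exercise)
Node u (S = 88): continuation = 1/1.08·[0.9200·0.2015 + 0.0800·10.2000] = 0.9272; exercise value = 0.0000 ≤ continuation, so V_u = 0.9272
Node d (S = 68): continuation = 1/1.08·[0.9200·10.2000 + 0.0800·27.2000] = 10.7037; exercise value = 17.0000 > continuation, so V_d = 17.0000 (exercise)
Node 0 (S = 80): continuation = 1/1.08·[0.9200·0.9272 + 0.0800·17.0000] = 2.0491; exercise value = 5.0000 > continuation, so V_0 = 5.0000 (exercise)

$5.00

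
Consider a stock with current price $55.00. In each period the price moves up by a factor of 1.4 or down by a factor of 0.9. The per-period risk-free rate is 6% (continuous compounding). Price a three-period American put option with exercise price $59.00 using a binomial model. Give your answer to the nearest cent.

$6.05

Risk-neutral probability p = (e^0.06 − 0.9)/(1.4 − 0.9) = 0.1618/0.5000 = 0.3237
Terminal stock prices: S_uuu = 150.9, S_uud = 97.02, S_udd = 62.37, S_ddd = 40.1
Terminal payoffs (K − S): max(-91.92, 0) = 0, max(-38.02, 0) = 0, max(-3.37, 0) = 0, max(18.9, 0) = 18.9
Node uu (S = 107.8): continuation = e^(−0.06)·[0.3237·0.0000 + 0.6763·0.0000] = 0.0000; exercise value = 0.0000 ≤ continuation, so V_uu = 0.0000
Node ud (S = 69.3): continuation = e^(−0.06)·[0.3237·0.0000 + 0.6763·0.0000] = 0.0000; exercise value = 0.0000 ≤ continuation, so V_ud = 0.0000
Node dd (S = 44.55): continuation = e^(−0.06)·[0.3237·0.0000 + 0.6763·18.9050] = 12.0414; exercise value = 14.4500 > continuation, so V_dd = 14.4500 (exercise)
Node u (S = 77): continuation = e^(−0.06)·[0.3237·0.0000 + 0.6763·0.0000] = 0.0000; exercise value = 0.0000 ≤ continuation, so V_u = 0.0000
Node d (S = 49.5): continuation = e^(−0.06)·[0.3237·0.0000 + 0.6763·14.4500] = 9.2038; exercise value = 9.5000 > continuation, so V_d = 9.5000 (exercise)
Node 0 (S = 55): continuation = e^(−0.06)·[0.3237·0.0000 + 0.6763·9.5000] = 6.0509; exercise value = 4.0000 ≤ continuation, so V_0 = 6.0509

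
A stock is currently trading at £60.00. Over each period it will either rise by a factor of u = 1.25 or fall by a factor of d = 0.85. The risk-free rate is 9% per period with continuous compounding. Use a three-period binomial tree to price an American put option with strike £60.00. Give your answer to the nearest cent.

Risk-neutral probability p = (e^0.09 − 0.85)/(1.25 − 0.85) = 0.2442/0.4000 = 0.6104
Terminal stock prices: S_uuu = 117.2, S_uud = 79.69, S_udd = 54.19, S_ddd = 36.85
Terminal payoffs (K − S): max(-57.19, 0) = 0, max(-19.69, 0) = 0, max(5.813, 0) = 5.813, max(23.15, 0) = 23.15
Node uu (S = 93.75): continuation = e^(−0.09)·[0.6104·0.0000 + 0.3896·0.0000] = 0.0000; exercise value = 0.0000 ≤ continuation, so V_uu = 0.0000
Node ud (S = 63.75): continuation = e^(−0.09)·[0.6104·0.0000 + 0.3896·5.8125] = 2.0695; exercise value = 0.0000 ≤ continuation, so V_ud = 2.0695
Node dd (S = 43.35): continuation = e^(−0.09)·[0.6104·5.8125 + 0.3896·23.1525] = 11.4859; exercise value = 16.6500 > continuation, so V_dd = 16.6500 (exercise)
Node u (S = 75): continuation = e^(−0.09)·[0.6104·0.0000 + 0.3896·2.0695] = 0.7368; exercise value = 0.0000 ≤ continuation, so V_u = 0.7368
Node d (S = 51): continuation = e^(−0.09)·[0.6104·2.0695 + 0.3896·16.6500] = 7.0825; exercise value = 9.0000 > continuation, so V_d = 9.0000 (exercise)
Node 0 (S = 60): continuation = e^(−0.09)·[0.6104·0.7368 + 0.3896·9.0000] = 3.6154; exercise value = 0.0000 ≤ continuation, so V_0 = 3.6154

£3.62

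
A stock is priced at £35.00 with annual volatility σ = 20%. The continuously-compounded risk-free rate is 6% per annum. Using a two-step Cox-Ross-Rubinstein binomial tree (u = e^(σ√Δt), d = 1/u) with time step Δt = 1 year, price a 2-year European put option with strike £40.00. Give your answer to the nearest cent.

£4.43

CRR parameters: u = e^(σ√Δt) = e^(0.2·√1) = 1.2214, d = 1/u = 0.8187
Per-period rate: rΔt = 0.06·1 = 0.06, so R = e^0.06 = 1.0618
Risk-neutral probability p = (e^0.06 − 0.8187)/(1.2214 − 0.8187) = 0.2431/0.4027 = 0.6037
Terminal stock prices: S_uu = 52.21, S_ud = 35, S_dd = 23.46
Terminal payoffs (K − S): max(-12.21, 0) = 0, max(5, 0) = 5, max(16.54, 0) = 16.54
Node u (S = 42.75): V_u = e^(−0.06)·[0.6037·0.0000 + 0.3963·5.0000] = 1.8660
Node d (S = 28.66): V_d = e^(−0.06)·[0.6037·5.0000 + 0.3963·16.5388] = 9.0150
Node 0 (S = 35): V_0 = e^(−0.06)·[0.6037·1.8660 + 0.3963·9.0150] = 4.4253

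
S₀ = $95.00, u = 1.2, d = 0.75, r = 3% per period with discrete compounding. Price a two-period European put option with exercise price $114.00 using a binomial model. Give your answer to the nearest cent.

$20.78

Risk-neutral probability p = (1 + 0.03 − 0.75)/(1.2 − 0.75) = 0.2800/0.4500 = 0.6222
Terminal stock prices: S_uu = 136.8, S_ud = 85.5, S_dd = 53.44
Terminal payoffs (K − S): max(-22.8, 0) = 0, max(28.5, 0) = 28.5, max(60.56, 0) = 60.56
Node u (S = 114): V_u = 1/1.03·[0.6222·0.0000 + 0.3778·28.5000] = 10.4531
Node d (S = 71.25): V_d = 1/1.03·[0.6222·28.5000 + 0.3778·60.5625] = 39.4296
Node 0 (S = 95): V_0 = 1/1.03·[0.6222·10.4531 + 0.3778·39.4296] = 20.7765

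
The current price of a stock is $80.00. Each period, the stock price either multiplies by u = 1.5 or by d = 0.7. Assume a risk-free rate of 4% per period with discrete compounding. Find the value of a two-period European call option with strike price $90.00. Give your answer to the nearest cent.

Risk-neutral probability p = (1 + 0.04 − 0.7)/(1.5 − 0.7) = 0.3400/0.8000 = 0.4250
Terminal stock prices: S_uu = 180, S_ud = 84, S_dd = 39.2
Terminal payoffs (S − K): max(90, 0) = 90, max(-6, 0) = 0, max(-50.8, 0) = 0
Node u (S = 120): V_u = 1/1.04·[0.4250·90.0000 + 0.5750·0.0000] = 36.7788
Node d (S = 56): V_d = 1/1.04·[0.4250·0.0000 + 0.5750·0.0000] = 0.0000
Node 0 (S = 80): V_0 = 1/1.04·[0.4250·36.7788 + 0.5750·0.0000] = 15.0298

$15.03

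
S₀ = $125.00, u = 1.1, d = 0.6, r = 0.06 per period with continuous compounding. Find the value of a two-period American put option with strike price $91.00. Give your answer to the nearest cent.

Risk-neutral probability p = (e^0.06 − 0.6)/(1.1 − 0.6) = 0.4618/0.5000 = 0.9237
Terminal stock prices: S_uu = 151.3, S_ud = 82.5, S_dd = 45
Terminal payoffs (K − S): max(-60.25, 0) = 0, max(8.5, 0) = 8.5, max(46, 0) = 46
Node u (S = 137.5): continuation = e^(−0.06)·[0.9237·0.0000 + 0.0763·8.5000] = 0.6110; exercise value = 0.0000 ≤ continuation, so V_u = 0.6110
Node d (S = 75): continuation = e^(−0.06)·[0.9237·8.5000 + 0.0763·46.0000] = 10.7006; exercise value = 16.0000 > continuation, so V_d = 16.0000 (exercise)
Node 0 (S = 125): continuation = e^(−0.06)·[0.9237·0.6110 + 0.0763·16.0000] = 1.6816; exercise value = 0.0000 ≤ continuation, so V_0 = 1.6816

$1.68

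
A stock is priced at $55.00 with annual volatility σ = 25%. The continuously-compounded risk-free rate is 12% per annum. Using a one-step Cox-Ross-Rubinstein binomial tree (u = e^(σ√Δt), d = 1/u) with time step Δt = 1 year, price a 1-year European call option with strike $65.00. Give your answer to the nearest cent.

CRR parameters: u = e^(σ√Δt) = e^(0.25·√1) = 1.2840, d = 1/u = 0.7788
Per-period rate: rΔt = 0.12·1 = 0.12, so R = e^0.12 = 1.1275
Risk-neutral probability p = (e^0.12 − 0.7788)/(1.2840 − 0.7788) = 0.3487/0.5052 = 0.6902
Terminal stock prices: S_u = 70.62, S_d = 42.83
Terminal payoffs (S − K): max(5.621, 0) = 5.621, max(-22.17, 0) = 0
Node 0 (S = 55): V_0 = e^(−0.12)·[0.6902·5.6214 + 0.3098·0.0000] = 3.4411

$3.44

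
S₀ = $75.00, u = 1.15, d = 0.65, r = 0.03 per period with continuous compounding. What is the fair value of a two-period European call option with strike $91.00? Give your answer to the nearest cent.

Risk-neutral probability p = (e^0.03 − 0.65)/(1.15 − 0.65) = 0.3805/0.5000 = 0.7609
Terminal stock prices: S_uu = 99.19, S_ud = 56.06, S_dd = 31.69
Terminal payoffs (S − K): max(8.187, 0) = 8.187, max(-34.94, 0) = 0, max(-59.31, 0) = 0
Node u (S = 86.25): V_u = e^(−0.03)·[0.7609·8.1875 + 0.2391·0.0000] = 6.0458
Node d (S = 48.75): V_d = e^(−0.03)·[0.7609·0.0000 + 0.2391·0.0000] = 0.0000
Node 0 (S = 75): V_0 = e^(−0.03)·[0.7609·6.0458 + 0.2391·0.0000] = 4.4644

$4.46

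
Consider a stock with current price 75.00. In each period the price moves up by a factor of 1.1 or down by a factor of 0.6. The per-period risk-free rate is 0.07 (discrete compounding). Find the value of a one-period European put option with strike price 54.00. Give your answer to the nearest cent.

Risk-neutral probability p = (1 + 0.07 − 0.6)/(1.1 − 0.6) = 0.4700/0.5000 = 0.9400
Terminal stock prices: S_u = 82.5, S_d = 45
Terminal payoffs (K − S): max(-28.5, 0) = 0, max(9, 0) = 9
Node 0 (S = 75): V_0 = 1/1.07·[0.9400·0.0000 + 0.0600·9.0000] = 0.5047

0.50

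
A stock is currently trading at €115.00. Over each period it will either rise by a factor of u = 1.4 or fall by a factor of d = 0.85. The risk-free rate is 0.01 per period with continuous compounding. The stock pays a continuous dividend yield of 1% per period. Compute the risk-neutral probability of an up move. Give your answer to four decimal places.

p = 0.2727

Per-period risk-free factor R = e^0.01 = 1.0101; dividend-adjusted growth = e^(0.01−0.01) = 1.0000.
Risk-neutral probability p = (1.0000 − 0.85)/(1.4 − 0.85) = 0.1500/0.5500 = 0.2727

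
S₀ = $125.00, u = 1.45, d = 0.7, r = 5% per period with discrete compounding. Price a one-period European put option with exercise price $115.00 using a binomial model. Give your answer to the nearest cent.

$13.97

Risk-neutral probability p = (1 + 0.05 − 0.7)/(1.45 − 0.7) = 0.3500/0.7500 = 0.4667
Terminal stock prices: S_u = 181.2, S_d = 87.5
Terminal payoffs (K − S): max(-66.25, 0) = 0, max(27.5, 0) = 27.5
Node 0 (S = 125): V_0 = 1/1.05·[0.4667·0.0000 + 0.5333·27.5000] = 13.9683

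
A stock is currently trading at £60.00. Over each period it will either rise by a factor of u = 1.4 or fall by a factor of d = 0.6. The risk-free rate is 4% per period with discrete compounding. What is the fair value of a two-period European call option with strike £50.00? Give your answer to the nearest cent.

Risk-neutral probability p = (1 + 0.04 − 0.6)/(1.4 − 0.6) = 0.4400/0.8000 = 0.5500
Terminal stock prices: S_uu = 117.6, S_ud = 50.4, S_dd = 21.6
Terminal payoffs (S − K): max(67.6, 0) = 67.6, max(0.4, 0) = 0.4, max(-28.4, 0) = 0
Node u (S = 84): V_u = 1/1.04·[0.5500·67.6000 + 0.4500·0.4000] = 35.9231
Node d (S = 36): V_d = 1/1.04·[0.5500·0.4000 + 0.4500·0.0000] = 0.2115
Node 0 (S = 60): V_0 = 1/1.04·[0.5500·35.9231 + 0.4500·0.2115] = 19.0893

£19.09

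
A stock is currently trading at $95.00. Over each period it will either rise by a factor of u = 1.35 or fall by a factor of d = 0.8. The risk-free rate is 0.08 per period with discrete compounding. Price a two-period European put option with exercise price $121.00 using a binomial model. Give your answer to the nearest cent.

Risk-neutral probability p = (1 + 0.08 − 0.8)/(1.35 − 0.8) = 0.2800/0.5500 = 0.5091
Terminal stock prices: S_uu = 173.1, S_ud = 102.6, S_dd = 60.8
Terminal payoffs (K − S): max(-52.14, 0) = 0, max(18.4, 0) = 18.4, max(60.2, 0) = 60.2
Node u (S = 128.2): V_u = 1/1.08·[0.5091·0.0000 + 0.4909·18.4000] = 8.3636
Node d (S = 76): V_d = 1/1.08·[0.5091·18.4000 + 0.4909·60.2000] = 36.0370
Node 0 (S = 95): V_0 = 1/1.08·[0.5091·8.3636 + 0.4909·36.0370] = 20.3229

$20.32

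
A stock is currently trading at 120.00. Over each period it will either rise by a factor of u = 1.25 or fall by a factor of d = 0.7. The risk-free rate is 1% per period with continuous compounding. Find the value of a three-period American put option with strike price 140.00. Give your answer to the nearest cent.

Risk-neutral probability p = (e^0.01 − 0.7)/(1.25 − 0.7) = 0.3101/0.5500 = 0.5637
Terminal stock prices: S_uuu = 234.4, S_uud = 131.2, S_udd = 73.5, S_ddd = 41.16
Terminal payoffs (K − S): max(-94.38, 0) = 0, max(8.75, 0) = 8.75, max(66.5, 0) = 66.5, max(98.84, 0) = 98.84
Node uu (S = 187.5): continuation = e^(−0.01)·[0.5637·0.0000 + 0.4363·8.7500] = 3.7794; exercise value = 0.0000 ≤ continuation, so V_uu = 3.7794
Node ud (S = 105): continuation = e^(−0.01)·[0.5637·8.7500 + 0.4363·66.5000] = 33.6070; exercise value = 35.0000 > continuation, so V_ud = 35.0000 (exercise)
Node dd (S = 58.8): continuation = e^(−0.01)·[0.5637·66.5000 + 0.4363·98.8400] = 79.8070; exercise value = 81.2000 > continuation, so V_dd = 81.2000 (exercise)
Node u (S = 150): continuation = e^(−0.01)·[0.5637·3.7794 + 0.4363·35.0000] = 17.2270; exercise value = 0.0000 ≤ continuation, so V_u = 17.2270
Node d (S = 84): continuation = e^(−0.01)·[0.5637·35.0000 + 0.4363·81.2000] = 54.6070; exercise value = 56.0000 > continuation, so V_d = 56.0000 (exercise)
Node 0 (S = 120): continuation = e^(−0.01)·[0.5637·17.2270 + 0.4363·56.0000] = 33.8028; exercise value = 20.0000 ≤ continuation, so V_0 = 33.8028

33.80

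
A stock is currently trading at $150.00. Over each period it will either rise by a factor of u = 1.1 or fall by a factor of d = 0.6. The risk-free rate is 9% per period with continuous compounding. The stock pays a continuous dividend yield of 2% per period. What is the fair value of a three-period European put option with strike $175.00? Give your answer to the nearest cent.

$8.21

Per-period risk-free factor R = e^0.09 = 1.0942; dividend-adjusted growth = e^(0.09−0.02) = 1.0725.
Risk-neutral probability p = (1.0725 − 0.6)/(1.1 − 0.6) = 0.4725/0.5000 = 0.9450
Terminal stock prices: S_uuu = 199.7, S_uud = 108.9, S_udd = 59.4, S_ddd = 32.4
Terminal payoffs (K − S): max(-24.65, 0) = 0, max(66.1, 0) = 66.1, max(115.6, 0) = 115.6, max(142.6, 0) = 142.6
Node uu (S = 181.5): V_uu = e^(−0.09)·[0.9450·0.0000 + 0.0550·66.1000] = 3.3216
Node ud (S = 99): V_ud = e^(−0.09)·[0.9450·66.1000 + 0.0550·115.6000] = 62.8983
Node dd (S = 54): V_dd = e^(−0.09)·[0.9450·115.6000 + 0.0550·142.6000] = 107.0072
Node u (S = 165): V_u = e^(−0.09)·[0.9450·3.3216 + 0.0550·62.8983] = 6.0295
Node d (S = 90): V_d = e^(−0.09)·[0.9450·62.8983 + 0.0550·107.0072] = 59.7012
Node 0 (S = 150): V_0 = e^(−0.09)·[0.9450·6.0295 + 0.0550·59.7012] = 8.2076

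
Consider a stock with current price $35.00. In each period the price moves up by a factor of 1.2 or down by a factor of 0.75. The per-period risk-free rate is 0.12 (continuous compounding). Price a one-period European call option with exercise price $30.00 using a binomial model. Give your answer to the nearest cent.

$8.93

Risk-neutral probability p = (e^0.12 − 0.75)/(1.2 − 0.75) = 0.3775/0.4500 = 0.8389
Terminal stock prices: S_u = 42, S_d = 26.25
Terminal payoffs (S − K): max(12, 0) = 12, max(-3.75, 0) = 0
Node 0 (S = 35): V_0 = e^(−0.12)·[0.8389·12.0000 + 0.1611·0.0000] = 8.9283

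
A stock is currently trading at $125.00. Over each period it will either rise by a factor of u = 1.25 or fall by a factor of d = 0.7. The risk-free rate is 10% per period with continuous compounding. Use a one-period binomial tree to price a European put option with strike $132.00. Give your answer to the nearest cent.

Risk-neutral probability p = (e^0.1 − 0.7)/(1.25 − 0.7) = 0.4052/0.5500 = 0.7367
Terminal stock prices: S_u = 156.2, S_d = 87.5
Terminal payoffs (K − S): max(-24.25, 0) = 0, max(44.5, 0) = 44.5
Node 0 (S = 125): V_0 = e^(−0.1)·[0.7367·0.0000 + 0.2633·44.5000] = 10.6029

$10.60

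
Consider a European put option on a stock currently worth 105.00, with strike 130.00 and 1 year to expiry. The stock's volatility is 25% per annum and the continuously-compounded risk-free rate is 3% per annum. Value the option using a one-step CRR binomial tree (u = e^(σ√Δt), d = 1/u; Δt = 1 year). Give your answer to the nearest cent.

23.49

CRR parameters: u = e^(σ√Δt) = e^(0.25·√1) = 1.2840, d = 1/u = 0.7788
Per-period rate: rΔt = 0.03·1 = 0.03, so R = e^0.03 = 1.0305
Risk-neutral probability p = (e^0.03 − 0.7788)/(1.2840 − 0.7788) = 0.2517/0.5052 = 0.4981
Terminal stock prices: S_u = 134.8, S_d = 81.77
Terminal payoffs (K − S): max(-4.823, 0) = 0, max(48.23, 0) = 48.23
Node 0 (S = 105): V_0 = e^(−0.03)·[0.4981·0.0000 + 0.5019·48.2259] = 23.4891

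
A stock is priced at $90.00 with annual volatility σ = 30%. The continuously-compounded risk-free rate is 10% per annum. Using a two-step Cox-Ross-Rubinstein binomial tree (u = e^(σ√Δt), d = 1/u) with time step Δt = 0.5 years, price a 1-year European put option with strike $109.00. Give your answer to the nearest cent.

$16.94

CRR parameters: u = e^(σ√Δt) = e^(0.3·√0.5) = 1.2363, d = 1/u = 0.8089
Per-period rate: rΔt = 0.1·0.5 = 0.05, so R = e^0.05 = 1.0513
Risk-neutral probability p = (e^0.05 − 0.8089)/(1.2363 − 0.8089) = 0.2424/0.4275 = 0.5671
Terminal stock prices: S_uu = 137.6, S_ud = 90, S_dd = 58.88
Terminal payoffs (K − S): max(-28.56, 0) = 0, max(19, 0) = 19, max(50.12, 0) = 50.12
Node u (S = 111.3): V_u = e^(−0.05)·[0.5671·0.0000 + 0.4329·19.0000] = 7.8238
Node d (S = 72.8): V_d = e^(−0.05)·[0.5671·19.0000 + 0.4329·50.1174] = 30.8868
Node 0 (S = 90): V_0 = e^(−0.05)·[0.5671·7.8238 + 0.4329·30.8868] = 16.9390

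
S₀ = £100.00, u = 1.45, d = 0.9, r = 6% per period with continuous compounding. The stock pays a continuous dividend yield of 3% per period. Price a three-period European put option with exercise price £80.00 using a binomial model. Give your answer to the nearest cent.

£2.63

Per-period risk-free factor R = e^0.06 = 1.0618; dividend-adjusted growth = e^(0.06−0.03) = 1.0305.
Risk-neutral probability p = (1.0305 − 0.9)/(1.45 − 0.9) = 0.1305/0.5500 = 0.2372
Terminal stock prices: S_uuu = 304.9, S_uud = 189.2, S_udd = 117.5, S_ddd = 72.9
Terminal payoffs (K − S): max(-224.9, 0) = 0, max(-109.2, 0) = 0, max(-37.45, 0) = 0, max(7.1, 0) = 7.1
Node uu (S = 210.2): V_uu = e^(−0.06)·[0.2372·0.0000 + 0.7628·0.0000] = 0.0000
Node ud (S = 130.5): V_ud = e^(−0.06)·[0.2372·0.0000 + 0.7628·0.0000] = 0.0000
Node dd (S = 81): V_dd = e^(−0.06)·[0.2372·0.0000 + 0.7628·7.1000] = 5.1006
Node u (S = 145): V_u = e^(−0.06)·[0.2372·0.0000 + 0.7628·0.0000] = 0.0000
Node d (S = 90): V_d = e^(−0.06)·[0.2372·0.0000 + 0.7628·5.1006] = 3.6642
Node 0 (S = 100): V_0 = e^(−0.06)·[0.2372·0.0000 + 0.7628·3.6642] = 2.6323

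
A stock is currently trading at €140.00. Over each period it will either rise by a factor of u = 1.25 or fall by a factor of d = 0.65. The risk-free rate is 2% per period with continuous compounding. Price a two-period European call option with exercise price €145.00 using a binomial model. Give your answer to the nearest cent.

Risk-neutral probability p = (e^0.02 − 0.65)/(1.25 − 0.65) = 0.3702/0.6000 = 0.6170
Terminal stock prices: S_uu = 218.8, S_ud = 113.8, S_dd = 59.15
Terminal payoffs (S − K): max(73.75, 0) = 73.75, max(-31.25, 0) = 0, max(-85.85, 0) = 0
Node u (S = 175): V_u = e^(−0.02)·[0.6170·73.7500 + 0.3830·0.0000] = 44.6029
Node d (S = 91): V_d = e^(−0.02)·[0.6170·0.0000 + 0.3830·0.0000] = 0.0000
Node 0 (S = 140): V_0 = e^(−0.02)·[0.6170·44.6029 + 0.3830·0.0000] = 26.9751

€26.98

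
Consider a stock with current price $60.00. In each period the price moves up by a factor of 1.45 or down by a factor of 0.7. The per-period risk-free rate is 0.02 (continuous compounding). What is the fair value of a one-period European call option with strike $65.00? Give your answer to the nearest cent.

$9.21

Risk-neutral probability p = (e^0.02 − 0.7)/(1.45 − 0.7) = 0.3202/0.7500 = 0.4269
Terminal stock prices: S_u = 87, S_d = 42
Terminal payoffs (S − K): max(22, 0) = 22, max(-23, 0) = 0
Node 0 (S = 60): V_0 = e^(−0.02)·[0.4269·22.0000 + 0.5731·0.0000] = 9.2066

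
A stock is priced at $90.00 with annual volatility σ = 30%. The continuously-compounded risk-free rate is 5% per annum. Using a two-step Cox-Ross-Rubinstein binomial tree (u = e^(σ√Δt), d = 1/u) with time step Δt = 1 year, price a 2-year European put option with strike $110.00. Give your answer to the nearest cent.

$22.23

CRR parameters: u = e^(σ√Δt) = e^(0.3·√1) = 1.3499, d = 1/u = 0.7408
Per-period rate: rΔt = 0.05·1 = 0.05, so R = e^0.05 = 1.0513
Risk-neutral probability p = (e^0.05 − 0.7408)/(1.3499 − 0.7408) = 0.3105/0.6090 = 0.5097
Terminal stock prices: S_uu = 164, S_ud = 90, S_dd = 49.39
Terminal payoffs (K − S): max(-53.99, 0) = 0, max(20, 0) = 20, max(60.61, 0) = 60.61
Node u (S = 121.5): V_u = e^(−0.05)·[0.5097·0.0000 + 0.4903·20.0000] = 9.3270
Node d (S = 66.67): V_d = e^(−0.05)·[0.5097·20.0000 + 0.4903·60.6070] = 37.9616
Node 0 (S = 90): V_0 = e^(−0.05)·[0.5097·9.3270 + 0.4903·37.9616] = 22.2258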